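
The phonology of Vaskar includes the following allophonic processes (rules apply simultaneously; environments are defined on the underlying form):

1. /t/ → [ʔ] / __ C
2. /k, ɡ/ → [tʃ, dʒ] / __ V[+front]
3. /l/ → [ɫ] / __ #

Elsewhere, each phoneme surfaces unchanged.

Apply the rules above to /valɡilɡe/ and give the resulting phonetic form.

/v/ — not in any rule's target class → [v].
/a/ stays [a].
/l/ (between /a/ and /ɡ/) is in the target of rule 3 but the environment (word-finally) is not met → [l].
/ɡ/ meets the environment for rule 2 (before a front vowel) → [dʒ].
/i/ (between /ɡ/ and /l/): no rule targets it → [i].
/l/ (between /i/ and /ɡ/): rule 3 targets it, but not word-finally → unchanged [l].
/ɡ/ (between /l/ and /e/): before a front vowel, so rule 2 applies → [dʒ].
/e/ (word-final): no rule targets it → [e].

[valdʒildʒe]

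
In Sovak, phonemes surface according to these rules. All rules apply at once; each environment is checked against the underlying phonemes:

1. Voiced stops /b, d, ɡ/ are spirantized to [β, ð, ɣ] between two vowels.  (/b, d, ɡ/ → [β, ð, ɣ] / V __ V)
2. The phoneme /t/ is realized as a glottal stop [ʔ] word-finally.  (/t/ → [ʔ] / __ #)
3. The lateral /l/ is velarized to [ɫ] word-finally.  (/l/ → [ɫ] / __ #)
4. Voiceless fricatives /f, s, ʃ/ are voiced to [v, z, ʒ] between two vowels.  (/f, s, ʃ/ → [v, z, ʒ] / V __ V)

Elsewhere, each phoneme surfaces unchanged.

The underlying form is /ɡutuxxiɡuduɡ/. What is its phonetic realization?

/ɡ/ (word-initial): rule 1 targets it, but not between two vowels → unchanged [ɡ].
/u/ (between /ɡ/ and /t/): no rule targets it → [u].
/t/ (between /u/ and /u/) fails the environment for rule 2, so it stays [t].
/u/ — not in any rule's target class → [u].
/x/ stays [x].
/x/ (between /x/ and /i/) is unaffected → [x].
/i/ stays [i].
/ɡ/ (between /i/ and /u/) occurs between two vowels → [ɣ] by rule 1.
/u/ stays [u].
/d/ (between /u/ and /u/): between two vowels, so rule 1 applies → [ð].
/u/ (between /d/ and /ɡ/) is unaffected → [u].
/ɡ/ (word-final) fails the environment for rule 1, so it stays [ɡ].

[ɡutuxxiɣuðuɡ]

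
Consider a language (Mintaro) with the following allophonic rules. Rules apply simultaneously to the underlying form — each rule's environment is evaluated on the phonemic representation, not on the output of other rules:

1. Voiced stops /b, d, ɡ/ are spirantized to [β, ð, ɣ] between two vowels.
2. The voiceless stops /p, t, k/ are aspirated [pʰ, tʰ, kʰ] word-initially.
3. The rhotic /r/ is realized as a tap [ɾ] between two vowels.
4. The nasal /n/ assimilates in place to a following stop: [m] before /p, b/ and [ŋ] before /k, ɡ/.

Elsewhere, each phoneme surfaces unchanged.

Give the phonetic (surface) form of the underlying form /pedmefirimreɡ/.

[pʰedmefiɾimreɡ]

/p/ — word-initial, word-initially — surfaces as [pʰ] (rule 2).
/e/ (between /p/ and /d/): no rule targets it → [e].
/d/ — between /e/ and /m/; rule 1 does not apply here → [d].
/m/ stays [m].
/e/ — not in any rule's target class → [e].
/f/ (between /e/ and /i/): no rule targets it → [f].
/i/ (between /f/ and /r/): no rule targets it → [i].
/r/ meets the environment for rule 3 (between two vowels) → [ɾ].
/i/ stays [i].
/m/ — not in any rule's target class → [m].
/r/ (between /m/ and /e/) fails the environment for rule 3, so it stays [r].
/e/ (between /r/ and /ɡ/): no rule targets it → [e].
/ɡ/ (word-final) is in the target of rule 1 but the environment (between two vowels) is not met → [ɡ].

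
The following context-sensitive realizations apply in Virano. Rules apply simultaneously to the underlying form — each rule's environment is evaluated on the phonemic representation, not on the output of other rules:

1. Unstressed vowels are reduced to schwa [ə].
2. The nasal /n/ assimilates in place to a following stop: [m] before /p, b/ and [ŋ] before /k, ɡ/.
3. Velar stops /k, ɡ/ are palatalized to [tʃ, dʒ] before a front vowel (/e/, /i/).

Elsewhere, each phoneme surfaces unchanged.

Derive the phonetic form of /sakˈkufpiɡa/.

/a/ — between /s/ and /k/, in an unstressed syllable — surfaces as [ə] (rule 1).
/k/ — between /a/ and /k/; rule 3 does not apply here → [k].
/k/ — between /k/ and /u/; rule 3 does not apply here → [k].
/u/ — between /k/ and /f/; rule 1 does not apply here → [u].
Rule 1 applies to /i/ (between /p/ and /ɡ/: in an unstressed syllable) → [ə].
/ɡ/ — between /i/ and /a/; rule 3 does not apply here → [ɡ].
/a/ — word-final, in an unstressed syllable — surfaces as [ə] (rule 1).

[səkˈkufpəɡə]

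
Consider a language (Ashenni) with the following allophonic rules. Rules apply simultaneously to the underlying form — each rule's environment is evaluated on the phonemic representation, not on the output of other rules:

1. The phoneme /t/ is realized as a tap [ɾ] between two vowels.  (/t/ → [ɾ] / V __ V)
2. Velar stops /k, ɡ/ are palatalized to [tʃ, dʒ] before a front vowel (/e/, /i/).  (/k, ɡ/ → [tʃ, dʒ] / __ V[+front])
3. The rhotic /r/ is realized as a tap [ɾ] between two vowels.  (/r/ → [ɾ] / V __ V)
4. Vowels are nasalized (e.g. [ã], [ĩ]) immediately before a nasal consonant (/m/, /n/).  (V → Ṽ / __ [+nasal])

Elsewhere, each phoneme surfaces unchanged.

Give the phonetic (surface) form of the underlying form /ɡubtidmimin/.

/ɡ/ (word-initial): rule 2 targets it, but not before a front vowel → unchanged [ɡ].
/u/ (between /ɡ/ and /b/): rule 4 targets it, but not before a nasal consonant → unchanged [u].
/b/ stays [b].
/t/ (between /b/ and /i/) fails the environment for rule 1, so it stays [t].
/i/ — between /t/ and /d/; rule 4 does not apply here → [i].
/d/ — not in any rule's target class → [d].
/m/ — not in any rule's target class → [m].
/i/ — between /m/ and /m/, before a nasal consonant — surfaces as [ĩ] (rule 4).
/m/ — not in any rule's target class → [m].
/i/ — between /m/ and /n/, before a nasal consonant — surfaces as [ĩ] (rule 4).
/n/ (word-final): no rule targets it → [n].

[ɡubtidmĩmĩn]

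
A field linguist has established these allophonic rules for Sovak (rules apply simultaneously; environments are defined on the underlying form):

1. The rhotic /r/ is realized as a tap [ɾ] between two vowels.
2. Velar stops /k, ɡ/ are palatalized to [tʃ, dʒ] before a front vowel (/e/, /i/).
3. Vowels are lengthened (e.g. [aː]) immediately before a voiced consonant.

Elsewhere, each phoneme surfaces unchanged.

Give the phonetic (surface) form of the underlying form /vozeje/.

/v/ stays [v].
/o/ (between /v/ and /z/) occurs before a voiced consonant → [oː] by rule 3.
/z/ (between /o/ and /e/) is unaffected → [z].
/e/ — between /z/ and /j/, before a voiced consonant — surfaces as [eː] (rule 3).
/j/ — not in any rule's target class → [j].
/e/ (word-final) is in the target of rule 3 but the environment (before a voiced consonant) is not met → [e].

[voːzeːje]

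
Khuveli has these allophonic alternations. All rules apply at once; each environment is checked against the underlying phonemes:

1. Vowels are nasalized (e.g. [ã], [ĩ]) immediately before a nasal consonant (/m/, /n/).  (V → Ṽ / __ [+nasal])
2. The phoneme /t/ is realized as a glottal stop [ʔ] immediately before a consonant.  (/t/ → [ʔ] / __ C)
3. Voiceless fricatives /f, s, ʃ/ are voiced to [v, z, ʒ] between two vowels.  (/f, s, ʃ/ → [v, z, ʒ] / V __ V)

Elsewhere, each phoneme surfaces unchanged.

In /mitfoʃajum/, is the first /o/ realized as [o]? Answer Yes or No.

Yes

/o/ (between /f/ and /ʃ/) fails the environment for rule 1, so it stays [o].
The actual realization is [o], which matches [o].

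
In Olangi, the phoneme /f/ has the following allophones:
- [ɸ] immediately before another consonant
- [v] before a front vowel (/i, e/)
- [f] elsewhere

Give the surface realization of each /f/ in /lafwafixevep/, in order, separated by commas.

Occurrence 1 (position 3): immediately before another consonant → [ɸ].
Occurrence 2 (position 6): before a front vowel (/i, e/) → [v].

[ɸ], [v]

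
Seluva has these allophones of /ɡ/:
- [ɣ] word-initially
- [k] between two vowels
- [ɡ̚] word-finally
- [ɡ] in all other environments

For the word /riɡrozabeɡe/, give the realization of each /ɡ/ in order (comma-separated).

Occurrence 1 (position 3): no conditioning environment matches → elsewhere allophone [ɡ].
Occurrence 2 (position 10): between two vowels → [k].

[ɡ], [k]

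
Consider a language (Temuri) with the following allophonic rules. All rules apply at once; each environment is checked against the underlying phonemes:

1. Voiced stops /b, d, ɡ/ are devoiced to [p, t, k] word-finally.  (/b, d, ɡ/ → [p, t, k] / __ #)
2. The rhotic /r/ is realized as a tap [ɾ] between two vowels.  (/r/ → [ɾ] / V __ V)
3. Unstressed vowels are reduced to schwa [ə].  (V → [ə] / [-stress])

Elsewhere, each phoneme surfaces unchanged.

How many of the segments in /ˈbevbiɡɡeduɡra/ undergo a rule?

4

Segments that undergo a rule: /i/ → [ə] (rule 3); /e/ → [ə] (rule 3); /u/ → [ə] (rule 3); /a/ → [ə] (rule 3).
All other segments surface unchanged.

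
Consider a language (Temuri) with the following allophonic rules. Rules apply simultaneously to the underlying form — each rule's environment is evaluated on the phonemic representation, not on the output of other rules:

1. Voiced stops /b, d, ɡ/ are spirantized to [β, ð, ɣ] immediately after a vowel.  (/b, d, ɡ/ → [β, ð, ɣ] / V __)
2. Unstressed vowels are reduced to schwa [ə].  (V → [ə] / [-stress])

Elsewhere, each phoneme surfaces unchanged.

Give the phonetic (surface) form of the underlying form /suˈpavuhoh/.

[səˈpavəhəh]

/s/ stays [s].
/u/ — between /s/ and /p/, in an unstressed syllable — surfaces as [ə] (rule 2).
/p/ (between /u/ and /a/): no rule targets it → [p].
/a/ (between /p/ and /v/): rule 2 targets it, but not in an unstressed syllable → unchanged [a].
/v/ — not in any rule's target class → [v].
Rule 2 applies to /u/ (between /v/ and /h/: in an unstressed syllable) → [ə].
/h/ — not in any rule's target class → [h].
/o/ meets the environment for rule 2 (in an unstressed syllable) → [ə].
/h/ (word-final) is unaffected → [h].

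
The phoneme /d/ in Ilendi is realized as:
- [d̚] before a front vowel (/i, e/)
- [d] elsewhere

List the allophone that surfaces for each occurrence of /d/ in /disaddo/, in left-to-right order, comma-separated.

Occurrence 1 (position 1): before a front vowel (/i, e/) → [d̚].
Occurrence 2 (position 5): no conditioning environment matches → elsewhere allophone [d].
Occurrence 3 (position 6): no conditioning environment matches → elsewhere allophone [d].

[d̚], [d], [d]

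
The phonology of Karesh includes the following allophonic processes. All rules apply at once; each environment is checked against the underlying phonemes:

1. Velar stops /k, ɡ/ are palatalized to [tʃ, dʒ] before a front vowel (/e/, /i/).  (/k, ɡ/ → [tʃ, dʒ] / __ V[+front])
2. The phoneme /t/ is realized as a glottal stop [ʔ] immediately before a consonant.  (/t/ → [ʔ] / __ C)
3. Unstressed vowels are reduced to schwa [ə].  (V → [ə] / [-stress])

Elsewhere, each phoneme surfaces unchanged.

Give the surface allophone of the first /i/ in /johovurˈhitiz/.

/i/ (between /h/ and /t/) is in the target of rule 3 but the environment (in an unstressed syllable) is not met → [i].

[i]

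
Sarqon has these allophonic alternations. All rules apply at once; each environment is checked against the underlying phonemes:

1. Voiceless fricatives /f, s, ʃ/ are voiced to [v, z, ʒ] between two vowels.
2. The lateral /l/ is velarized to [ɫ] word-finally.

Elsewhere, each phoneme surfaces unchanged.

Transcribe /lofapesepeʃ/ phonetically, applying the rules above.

/l/ (word-initial) fails the environment for rule 2, so it stays [l].
/o/ (between /l/ and /f/) is unaffected → [o].
/f/ (between /o/ and /a/) occurs between two vowels → [v] by rule 1.
/a/ stays [a].
/p/ (between /a/ and /e/): no rule targets it → [p].
/e/ (between /p/ and /s/) is unaffected → [e].
/s/ — between /e/ and /e/, between two vowels — surfaces as [z] (rule 1).
/e/ (between /s/ and /p/): no rule targets it → [e].
/p/ stays [p].
/e/ stays [e].
/ʃ/ (word-final) fails the environment for rule 1, so it stays [ʃ].

[lovapezepeʃ]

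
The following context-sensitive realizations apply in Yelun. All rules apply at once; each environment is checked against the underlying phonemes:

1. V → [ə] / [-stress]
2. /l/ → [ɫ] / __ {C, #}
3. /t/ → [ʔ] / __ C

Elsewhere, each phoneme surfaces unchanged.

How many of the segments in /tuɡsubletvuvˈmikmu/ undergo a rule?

6

Segments that undergo a rule: /u/ → [ə] (rule 1); /u/ → [ə] (rule 1); /e/ → [ə] (rule 1); /t/ → [ʔ] (rule 3); /u/ → [ə] (rule 1); /u/ → [ə] (rule 1).
All other segments surface unchanged.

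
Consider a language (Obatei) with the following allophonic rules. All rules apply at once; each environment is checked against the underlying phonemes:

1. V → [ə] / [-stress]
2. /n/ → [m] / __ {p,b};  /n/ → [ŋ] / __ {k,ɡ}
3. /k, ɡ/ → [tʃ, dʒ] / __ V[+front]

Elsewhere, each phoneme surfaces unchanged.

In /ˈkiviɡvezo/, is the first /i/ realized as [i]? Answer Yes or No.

/i/ (between /k/ and /v/): rule 1 targets it, but not in an unstressed syllable → unchanged [i].
The actual realization is [i], which matches [i].

Yes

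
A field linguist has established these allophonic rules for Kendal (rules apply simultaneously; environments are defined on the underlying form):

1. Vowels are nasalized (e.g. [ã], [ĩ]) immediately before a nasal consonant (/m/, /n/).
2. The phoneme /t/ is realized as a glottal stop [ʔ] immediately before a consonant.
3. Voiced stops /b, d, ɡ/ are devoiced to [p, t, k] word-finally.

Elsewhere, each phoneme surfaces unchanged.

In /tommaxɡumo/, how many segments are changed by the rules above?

2

Segments that undergo a rule: /o/ → [õ] (rule 1); /u/ → [ũ] (rule 1).
All other segments surface unchanged.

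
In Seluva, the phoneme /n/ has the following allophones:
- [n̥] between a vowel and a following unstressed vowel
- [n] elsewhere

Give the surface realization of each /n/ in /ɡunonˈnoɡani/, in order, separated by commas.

[n̥], [n], [n], [n̥]

Occurrence 1 (position 3): between a vowel and a following unstressed vowel → [n̥].
Occurrence 2 (position 5): no conditioning environment matches → elsewhere allophone [n].
Occurrence 3 (position 6): no conditioning environment matches → elsewhere allophone [n].
Occurrence 4 (position 10): between a vowel and a following unstressed vowel → [n̥].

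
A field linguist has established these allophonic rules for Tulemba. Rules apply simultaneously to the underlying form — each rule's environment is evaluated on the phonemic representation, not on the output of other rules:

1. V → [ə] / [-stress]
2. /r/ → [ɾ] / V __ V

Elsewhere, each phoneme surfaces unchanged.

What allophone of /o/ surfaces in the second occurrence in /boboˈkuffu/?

[ə]

/o/ (between /b/ and /k/): in an unstressed syllable, so rule 1 applies → [ə].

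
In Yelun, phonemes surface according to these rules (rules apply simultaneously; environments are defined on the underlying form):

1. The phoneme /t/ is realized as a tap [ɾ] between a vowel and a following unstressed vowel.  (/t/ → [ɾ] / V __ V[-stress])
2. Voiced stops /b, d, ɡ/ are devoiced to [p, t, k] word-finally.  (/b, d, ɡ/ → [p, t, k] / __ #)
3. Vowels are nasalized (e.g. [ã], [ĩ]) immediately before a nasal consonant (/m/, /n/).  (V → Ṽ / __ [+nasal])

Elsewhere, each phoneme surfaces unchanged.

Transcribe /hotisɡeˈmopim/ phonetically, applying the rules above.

[hoɾisɡẽˈmopĩm]

/h/ stays [h].
/o/ (between /h/ and /t/) is in the target of rule 3 but the environment (before a nasal consonant) is not met → [o].
Rule 1 applies to /t/ (between /o/ and /i/: between a vowel and a following unstressed vowel) → [ɾ].
/i/ (between /t/ and /s/) fails the environment for rule 3, so it stays [i].
/s/ — not in any rule's target class → [s].
/ɡ/ — between /s/ and /e/; rule 2 does not apply here → [ɡ].
/e/ (between /ɡ/ and /m/) occurs before a nasal consonant → [ẽ] by rule 3.
/m/ stays [m].
/o/ (between /m/ and /p/): rule 3 targets it, but not before a nasal consonant → unchanged [o].
/p/ — not in any rule's target class → [p].
/i/ (between /p/ and /m/) occurs before a nasal consonant → [ĩ] by rule 3.
/m/ stays [m].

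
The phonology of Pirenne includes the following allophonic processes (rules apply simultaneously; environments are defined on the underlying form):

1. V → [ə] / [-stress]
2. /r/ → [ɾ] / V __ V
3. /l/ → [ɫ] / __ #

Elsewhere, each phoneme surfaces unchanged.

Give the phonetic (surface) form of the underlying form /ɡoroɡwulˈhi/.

[ɡəɾəɡwəlˈhi]

/ɡ/ — not in any rule's target class → [ɡ].
/o/ — between /ɡ/ and /r/, in an unstressed syllable — surfaces as [ə] (rule 1).
/r/ (between /o/ and /o/) occurs between two vowels → [ɾ] by rule 2.
/o/ (between /r/ and /ɡ/) occurs in an unstressed syllable → [ə] by rule 1.
/ɡ/ — not in any rule's target class → [ɡ].
/w/ (between /ɡ/ and /u/): no rule targets it → [w].
/u/ (between /w/ and /l/) occurs in an unstressed syllable → [ə] by rule 1.
/l/ (between /u/ and /h/) is in the target of rule 3 but the environment (word-finally) is not met → [l].
/h/ (between /l/ and /i/): no rule targets it → [h].
/i/ (word-final) is in the target of rule 1 but the environment (in an unstressed syllable) is not met → [i].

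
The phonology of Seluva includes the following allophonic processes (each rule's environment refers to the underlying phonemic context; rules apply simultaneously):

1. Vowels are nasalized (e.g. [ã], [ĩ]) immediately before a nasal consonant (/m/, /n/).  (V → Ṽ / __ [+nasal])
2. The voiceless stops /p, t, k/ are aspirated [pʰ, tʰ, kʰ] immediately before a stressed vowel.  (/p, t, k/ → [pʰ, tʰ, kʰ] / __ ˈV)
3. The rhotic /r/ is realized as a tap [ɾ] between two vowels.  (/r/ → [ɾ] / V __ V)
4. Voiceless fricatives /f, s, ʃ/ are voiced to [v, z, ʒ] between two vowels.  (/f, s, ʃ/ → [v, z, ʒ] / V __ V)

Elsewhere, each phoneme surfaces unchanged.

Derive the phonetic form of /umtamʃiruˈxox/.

[ũmtãmʃiɾuˈxox]

/u/ meets the environment for rule 1 (before a nasal consonant) → [ũ].
/m/ stays [m].
/t/ (between /m/ and /a/) is in the target of rule 2 but the environment (immediately before a stressed vowel) is not met → [t].
/a/ (between /t/ and /m/) occurs before a nasal consonant → [ã] by rule 1.
/m/ (between /a/ and /ʃ/) is unaffected → [m].
/ʃ/ (between /m/ and /i/) fails the environment for rule 4, so it stays [ʃ].
/i/ — between /ʃ/ and /r/; rule 1 does not apply here → [i].
/r/ — between /i/ and /u/, between two vowels — surfaces as [ɾ] (rule 3).
/u/ (between /r/ and /x/) fails the environment for rule 1, so it stays [u].
/x/ (between /u/ and /o/): no rule targets it → [x].
/o/ (between /x/ and /x/): rule 1 targets it, but not before a nasal consonant → unchanged [o].
/x/ (word-final) is unaffected → [x].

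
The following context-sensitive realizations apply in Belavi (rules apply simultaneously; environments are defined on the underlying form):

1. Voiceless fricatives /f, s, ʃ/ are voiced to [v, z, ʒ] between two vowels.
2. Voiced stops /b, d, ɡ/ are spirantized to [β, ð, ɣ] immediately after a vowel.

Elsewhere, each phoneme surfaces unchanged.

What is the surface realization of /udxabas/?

[uðxaβas]

Rule 2 applies to /d/ (between /u/ and /x/: immediately after a vowel) → [ð].
/b/ meets the environment for rule 2 (immediately after a vowel) → [β].
/s/ (word-final) is in the target of rule 1 but the environment (between two vowels) is not met → [s].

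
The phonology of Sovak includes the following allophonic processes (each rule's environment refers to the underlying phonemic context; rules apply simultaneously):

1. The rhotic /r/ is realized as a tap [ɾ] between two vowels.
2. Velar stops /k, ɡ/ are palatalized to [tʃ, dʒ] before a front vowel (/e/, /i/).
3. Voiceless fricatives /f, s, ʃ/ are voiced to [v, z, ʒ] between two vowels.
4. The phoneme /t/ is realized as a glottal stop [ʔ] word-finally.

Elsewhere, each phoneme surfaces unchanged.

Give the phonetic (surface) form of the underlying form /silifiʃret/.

/s/ (word-initial): rule 3 targets it, but not between two vowels → unchanged [s].
/i/ stays [i].
/l/ — not in any rule's target class → [l].
/i/ (between /l/ and /f/): no rule targets it → [i].
/f/ (between /i/ and /i/) occurs between two vowels → [v] by rule 3.
/i/ stays [i].
/ʃ/ (between /i/ and /r/): rule 3 targets it, but not between two vowels → unchanged [ʃ].
/r/ (between /ʃ/ and /e/): rule 1 targets it, but not between two vowels → unchanged [r].
/e/ stays [e].
Rule 4 applies to /t/ (word-final: word-finally) → [ʔ].

[siliviʃreʔ]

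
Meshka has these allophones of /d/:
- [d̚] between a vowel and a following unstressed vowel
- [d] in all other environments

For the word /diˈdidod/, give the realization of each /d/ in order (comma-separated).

[d], [d], [d̚], [d]

Occurrence 1 (position 1): no conditioning environment matches → elsewhere allophone [d].
Occurrence 2 (position 3): no conditioning environment matches → elsewhere allophone [d].
Occurrence 3 (position 5): between a vowel and a following unstressed vowel → [d̚].
Occurrence 4 (position 7): no conditioning environment matches → elsewhere allophone [d].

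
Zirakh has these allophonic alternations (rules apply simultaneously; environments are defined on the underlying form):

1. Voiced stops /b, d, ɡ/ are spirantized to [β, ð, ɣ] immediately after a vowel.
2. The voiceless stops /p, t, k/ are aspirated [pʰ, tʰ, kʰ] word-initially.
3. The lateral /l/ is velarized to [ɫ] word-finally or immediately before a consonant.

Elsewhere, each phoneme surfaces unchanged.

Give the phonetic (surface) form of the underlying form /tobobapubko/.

[tʰoβoβapuβko]

/t/ meets the environment for rule 2 (word-initially) → [tʰ].
/b/ (between /o/ and /o/) occurs immediately after a vowel → [β] by rule 1.
Rule 1 applies to /b/ (between /o/ and /a/: immediately after a vowel) → [β].
/p/ — between /a/ and /u/; rule 2 does not apply here → [p].
/b/ meets the environment for rule 1 (immediately after a vowel) → [β].
/k/ (between /b/ and /o/) fails the environment for rule 2, so it stays [k].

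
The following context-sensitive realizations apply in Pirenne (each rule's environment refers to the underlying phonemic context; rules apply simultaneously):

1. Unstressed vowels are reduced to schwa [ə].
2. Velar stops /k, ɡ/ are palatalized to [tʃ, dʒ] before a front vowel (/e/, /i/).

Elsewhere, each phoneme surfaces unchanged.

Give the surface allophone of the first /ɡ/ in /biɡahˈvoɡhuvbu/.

/ɡ/ (between /i/ and /a/) is in the target of rule 2 but the environment (before a front vowel) is not met → [ɡ].

[ɡ]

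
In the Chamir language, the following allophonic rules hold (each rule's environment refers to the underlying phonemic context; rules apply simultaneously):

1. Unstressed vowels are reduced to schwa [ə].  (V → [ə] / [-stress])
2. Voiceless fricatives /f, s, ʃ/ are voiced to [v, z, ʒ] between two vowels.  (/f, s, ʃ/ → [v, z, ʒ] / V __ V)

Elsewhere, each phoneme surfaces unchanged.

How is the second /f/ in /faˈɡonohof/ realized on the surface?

[f]

/f/ (word-final) fails the environment for rule 2, so it stays [f].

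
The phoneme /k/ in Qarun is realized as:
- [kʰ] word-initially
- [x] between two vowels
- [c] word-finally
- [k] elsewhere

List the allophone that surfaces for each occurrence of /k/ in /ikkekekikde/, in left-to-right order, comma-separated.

Occurrence 1 (position 2): no conditioning environment matches → elsewhere allophone [k].
Occurrence 2 (position 3): no conditioning environment matches → elsewhere allophone [k].
Occurrence 3 (position 5): between two vowels → [x].
Occurrence 4 (position 7): between two vowels → [x].
Occurrence 5 (position 9): no conditioning environment matches → elsewhere allophone [k].

[k], [k], [x], [x], [k]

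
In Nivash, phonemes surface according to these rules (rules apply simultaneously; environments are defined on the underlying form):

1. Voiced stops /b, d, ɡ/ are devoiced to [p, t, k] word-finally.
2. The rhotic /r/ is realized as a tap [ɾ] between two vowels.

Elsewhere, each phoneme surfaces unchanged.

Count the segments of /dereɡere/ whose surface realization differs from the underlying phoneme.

Segments that undergo a rule: /r/ → [ɾ] (rule 2); /r/ → [ɾ] (rule 2).
All other segments surface unchanged.

2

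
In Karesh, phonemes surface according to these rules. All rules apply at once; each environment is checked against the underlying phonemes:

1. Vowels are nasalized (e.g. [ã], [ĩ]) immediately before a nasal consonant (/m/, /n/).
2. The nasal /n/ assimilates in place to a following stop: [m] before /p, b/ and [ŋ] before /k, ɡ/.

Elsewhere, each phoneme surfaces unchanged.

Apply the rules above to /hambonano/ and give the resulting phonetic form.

/h/ — not in any rule's target class → [h].
Rule 1 applies to /a/ (between /h/ and /m/: before a nasal consonant) → [ã].
/m/ stays [m].
/b/ (between /m/ and /o/) is unaffected → [b].
/o/ (between /b/ and /n/): before a nasal consonant, so rule 1 applies → [õ].
/n/ (between /o/ and /a/) is in the target of rule 2 but the environment (before a labial or velar stop) is not met → [n].
Rule 1 applies to /a/ (between /n/ and /n/: before a nasal consonant) → [ã].
/n/ — between /a/ and /o/; rule 2 does not apply here → [n].
/o/ (word-final): rule 1 targets it, but not before a nasal consonant → unchanged [o].

[hãmbõnãno]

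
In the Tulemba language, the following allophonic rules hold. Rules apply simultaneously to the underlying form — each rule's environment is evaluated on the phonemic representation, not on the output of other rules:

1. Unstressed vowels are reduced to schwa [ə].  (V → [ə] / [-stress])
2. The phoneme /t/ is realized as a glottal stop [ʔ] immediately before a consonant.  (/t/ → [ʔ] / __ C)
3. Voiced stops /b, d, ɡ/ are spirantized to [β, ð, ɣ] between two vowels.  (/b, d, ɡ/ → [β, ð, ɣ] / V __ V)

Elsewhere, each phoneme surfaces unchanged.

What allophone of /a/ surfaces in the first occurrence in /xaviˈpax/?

/a/ meets the environment for rule 1 (in an unstressed syllable) → [ə].

[ə]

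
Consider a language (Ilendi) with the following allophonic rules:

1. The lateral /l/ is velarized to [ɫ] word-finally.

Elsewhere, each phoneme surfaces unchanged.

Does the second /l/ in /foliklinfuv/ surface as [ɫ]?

/l/ — between /k/ and /i/; rule 1 does not apply here → [l].
The actual realization is [l], not [ɫ].

No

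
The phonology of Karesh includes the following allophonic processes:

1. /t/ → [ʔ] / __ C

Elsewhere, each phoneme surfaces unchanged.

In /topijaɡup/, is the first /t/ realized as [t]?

/t/ (word-initial) is in the target of rule 1 but the environment (immediately before a consonant) is not met → [t].
The actual realization is [t], which matches [t].

Yes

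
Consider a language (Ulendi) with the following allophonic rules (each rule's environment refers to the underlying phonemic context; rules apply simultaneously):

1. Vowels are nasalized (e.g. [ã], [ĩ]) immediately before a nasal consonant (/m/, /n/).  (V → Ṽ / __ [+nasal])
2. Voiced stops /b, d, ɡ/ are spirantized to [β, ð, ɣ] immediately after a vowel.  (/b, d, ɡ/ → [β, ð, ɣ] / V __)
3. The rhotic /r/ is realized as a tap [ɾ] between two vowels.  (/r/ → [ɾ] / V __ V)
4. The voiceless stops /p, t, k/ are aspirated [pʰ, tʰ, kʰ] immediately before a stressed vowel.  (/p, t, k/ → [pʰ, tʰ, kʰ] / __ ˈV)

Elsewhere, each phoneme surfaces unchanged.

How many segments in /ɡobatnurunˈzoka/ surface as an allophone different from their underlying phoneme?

3

Segments that undergo a rule: /b/ → [β] (rule 2); /r/ → [ɾ] (rule 3); /u/ → [ũ] (rule 1).
All other segments surface unchanged.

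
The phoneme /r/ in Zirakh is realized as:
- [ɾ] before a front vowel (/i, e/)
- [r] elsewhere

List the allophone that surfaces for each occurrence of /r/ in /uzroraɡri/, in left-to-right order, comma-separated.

[r], [r], [ɾ]

Occurrence 1 (position 3): no conditioning environment matches → elsewhere allophone [r].
Occurrence 2 (position 5): no conditioning environment matches → elsewhere allophone [r].
Occurrence 3 (position 8): before a front vowel (/i, e/) → [ɾ].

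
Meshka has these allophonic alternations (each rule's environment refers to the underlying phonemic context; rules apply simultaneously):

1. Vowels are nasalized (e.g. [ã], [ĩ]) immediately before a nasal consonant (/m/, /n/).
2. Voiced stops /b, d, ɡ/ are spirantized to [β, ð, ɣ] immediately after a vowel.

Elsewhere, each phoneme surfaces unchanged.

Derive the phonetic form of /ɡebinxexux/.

[ɡeβĩnxexux]

/ɡ/ (word-initial): rule 2 targets it, but not immediately after a vowel → unchanged [ɡ].
/e/ (between /ɡ/ and /b/) fails the environment for rule 1, so it stays [e].
/b/ meets the environment for rule 2 (immediately after a vowel) → [β].
/i/ meets the environment for rule 1 (before a nasal consonant) → [ĩ].
/n/ (between /i/ and /x/) is unaffected → [n].
/x/ stays [x].
/e/ (between /x/ and /x/): rule 1 targets it, but not before a nasal consonant → unchanged [e].
/x/ stays [x].
/u/ (between /x/ and /x/): rule 1 targets it, but not before a nasal consonant → unchanged [u].
/x/ (word-final): no rule targets it → [x].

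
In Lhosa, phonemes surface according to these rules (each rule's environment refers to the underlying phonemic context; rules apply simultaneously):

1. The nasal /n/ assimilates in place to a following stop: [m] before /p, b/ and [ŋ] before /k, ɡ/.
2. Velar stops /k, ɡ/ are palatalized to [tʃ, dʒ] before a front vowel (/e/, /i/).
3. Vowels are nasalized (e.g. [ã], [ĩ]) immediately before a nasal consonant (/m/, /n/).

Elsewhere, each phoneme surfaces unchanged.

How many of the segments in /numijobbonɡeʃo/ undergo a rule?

Segments that undergo a rule: /u/ → [ũ] (rule 3); /o/ → [õ] (rule 3); /n/ → [ŋ] (rule 1); /ɡ/ → [dʒ] (rule 2).
All other segments surface unchanged.

4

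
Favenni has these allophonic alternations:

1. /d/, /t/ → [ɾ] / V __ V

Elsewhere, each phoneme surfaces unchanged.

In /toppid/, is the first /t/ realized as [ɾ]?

No

/t/ — word-initial; rule 1 does not apply here → [t].
The actual realization is [t], not [ɾ].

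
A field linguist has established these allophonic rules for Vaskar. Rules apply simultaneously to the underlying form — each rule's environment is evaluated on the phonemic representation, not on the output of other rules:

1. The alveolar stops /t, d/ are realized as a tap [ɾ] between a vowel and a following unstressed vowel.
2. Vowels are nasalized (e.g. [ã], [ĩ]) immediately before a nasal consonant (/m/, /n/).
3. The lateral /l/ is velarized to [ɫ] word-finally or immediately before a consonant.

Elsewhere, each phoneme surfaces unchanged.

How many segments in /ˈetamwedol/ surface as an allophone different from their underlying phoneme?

Segments that undergo a rule: /t/ → [ɾ] (rule 1); /a/ → [ã] (rule 2); /d/ → [ɾ] (rule 1); /l/ → [ɫ] (rule 3).
All other segments surface unchanged.

4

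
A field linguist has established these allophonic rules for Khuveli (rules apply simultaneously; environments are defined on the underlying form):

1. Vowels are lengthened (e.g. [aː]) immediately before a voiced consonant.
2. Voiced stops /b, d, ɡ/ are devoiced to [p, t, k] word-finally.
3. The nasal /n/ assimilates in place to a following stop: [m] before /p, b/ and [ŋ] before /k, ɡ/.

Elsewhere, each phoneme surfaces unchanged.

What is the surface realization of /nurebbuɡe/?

[nuːreːbbuːɡe]

/n/ — word-initial; rule 3 does not apply here → [n].
/u/ (between /n/ and /r/) occurs before a voiced consonant → [uː] by rule 1.
/e/ (between /r/ and /b/): before a voiced consonant, so rule 1 applies → [eː].
/b/ (between /e/ and /b/) fails the environment for rule 2, so it stays [b].
/b/ (between /b/ and /u/): rule 2 targets it, but not word-finally → unchanged [b].
/u/ (between /b/ and /ɡ/) occurs before a voiced consonant → [uː] by rule 1.
/ɡ/ (between /u/ and /e/) fails the environment for rule 2, so it stays [ɡ].
/e/ (word-final): rule 1 targets it, but not before a voiced consonant → unchanged [e].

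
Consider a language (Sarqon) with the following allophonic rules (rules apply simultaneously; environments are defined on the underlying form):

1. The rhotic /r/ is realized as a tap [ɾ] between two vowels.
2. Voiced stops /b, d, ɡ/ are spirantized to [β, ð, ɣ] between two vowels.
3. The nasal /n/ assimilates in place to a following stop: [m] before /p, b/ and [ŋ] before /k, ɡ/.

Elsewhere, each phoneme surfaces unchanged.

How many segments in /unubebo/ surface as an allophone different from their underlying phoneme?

2

Segments that undergo a rule: /b/ → [β] (rule 2); /b/ → [β] (rule 2).
All other segments surface unchanged.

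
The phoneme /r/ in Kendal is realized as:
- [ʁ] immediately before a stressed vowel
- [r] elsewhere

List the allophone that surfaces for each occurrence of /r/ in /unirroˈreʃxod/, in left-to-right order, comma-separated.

[r], [r], [ʁ]

Occurrence 1 (position 4): no conditioning environment matches → elsewhere allophone [r].
Occurrence 2 (position 5): no conditioning environment matches → elsewhere allophone [r].
Occurrence 3 (position 7): immediately before a stressed vowel → [ʁ].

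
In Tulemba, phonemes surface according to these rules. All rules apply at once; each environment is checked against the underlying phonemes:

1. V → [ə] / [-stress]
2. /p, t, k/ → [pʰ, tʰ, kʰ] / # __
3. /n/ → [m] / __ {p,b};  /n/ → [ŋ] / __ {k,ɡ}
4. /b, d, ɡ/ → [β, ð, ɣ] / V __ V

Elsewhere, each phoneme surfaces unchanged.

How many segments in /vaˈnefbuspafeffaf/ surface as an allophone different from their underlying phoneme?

5

Segments that undergo a rule: /a/ → [ə] (rule 1); /u/ → [ə] (rule 1); /a/ → [ə] (rule 1); /e/ → [ə] (rule 1); /a/ → [ə] (rule 1).
All other segments surface unchanged.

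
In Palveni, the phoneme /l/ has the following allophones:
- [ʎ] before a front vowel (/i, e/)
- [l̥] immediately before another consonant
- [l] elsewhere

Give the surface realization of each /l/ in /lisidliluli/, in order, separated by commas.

[ʎ], [ʎ], [l], [ʎ]

Occurrence 1 (position 1): before a front vowel (/i, e/) → [ʎ].
Occurrence 2 (position 6): before a front vowel (/i, e/) → [ʎ].
Occurrence 3 (position 8): no conditioning environment matches → elsewhere allophone [l].
Occurrence 4 (position 10): before a front vowel (/i, e/) → [ʎ].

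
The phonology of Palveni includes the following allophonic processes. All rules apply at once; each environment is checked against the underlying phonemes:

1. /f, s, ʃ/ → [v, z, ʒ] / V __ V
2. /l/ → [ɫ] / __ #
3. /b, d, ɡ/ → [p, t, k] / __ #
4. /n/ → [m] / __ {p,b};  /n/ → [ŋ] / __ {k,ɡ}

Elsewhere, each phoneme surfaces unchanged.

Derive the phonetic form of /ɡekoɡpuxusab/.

[ɡekoɡpuxuzap]

/ɡ/ (word-initial) fails the environment for rule 3, so it stays [ɡ].
/ɡ/ (between /o/ and /p/): rule 3 targets it, but not word-finally → unchanged [ɡ].
Rule 1 applies to /s/ (between /u/ and /a/: between two vowels) → [z].
/b/ (word-final) occurs word-finally → [p] by rule 3.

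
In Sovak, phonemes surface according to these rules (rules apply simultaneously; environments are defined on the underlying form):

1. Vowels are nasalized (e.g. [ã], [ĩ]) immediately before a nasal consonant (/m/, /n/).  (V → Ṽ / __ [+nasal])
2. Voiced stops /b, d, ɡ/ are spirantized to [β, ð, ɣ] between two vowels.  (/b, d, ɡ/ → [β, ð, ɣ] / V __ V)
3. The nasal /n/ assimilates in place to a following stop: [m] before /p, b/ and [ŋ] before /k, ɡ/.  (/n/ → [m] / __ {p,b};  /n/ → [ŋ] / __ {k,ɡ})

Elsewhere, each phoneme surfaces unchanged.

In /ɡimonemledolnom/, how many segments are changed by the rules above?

5

Segments that undergo a rule: /i/ → [ĩ] (rule 1); /o/ → [õ] (rule 1); /e/ → [ẽ] (rule 1); /d/ → [ð] (rule 2); /o/ → [õ] (rule 1).
All other segments surface unchanged.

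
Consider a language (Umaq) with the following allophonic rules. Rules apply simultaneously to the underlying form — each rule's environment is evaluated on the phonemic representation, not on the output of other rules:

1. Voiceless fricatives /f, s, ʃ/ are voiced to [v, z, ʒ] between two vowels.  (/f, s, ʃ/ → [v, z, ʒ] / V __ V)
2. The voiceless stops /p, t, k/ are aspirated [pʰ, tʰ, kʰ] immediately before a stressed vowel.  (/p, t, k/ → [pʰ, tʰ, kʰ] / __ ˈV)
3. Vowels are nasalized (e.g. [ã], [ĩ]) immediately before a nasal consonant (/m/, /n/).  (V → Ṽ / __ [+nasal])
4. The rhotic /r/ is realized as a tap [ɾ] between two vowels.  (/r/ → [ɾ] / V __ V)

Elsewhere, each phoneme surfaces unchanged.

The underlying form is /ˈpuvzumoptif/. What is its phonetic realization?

[ˈpʰuvzũmoptif]

/p/ — word-initial, immediately before a stressed vowel — surfaces as [pʰ] (rule 2).
/u/ (between /p/ and /v/) is in the target of rule 3 but the environment (before a nasal consonant) is not met → [u].
/v/ — not in any rule's target class → [v].
/z/ — not in any rule's target class → [z].
/u/ meets the environment for rule 3 (before a nasal consonant) → [ũ].
/m/ (between /u/ and /o/): no rule targets it → [m].
/o/ (between /m/ and /p/): rule 3 targets it, but not before a nasal consonant → unchanged [o].
/p/ (between /o/ and /t/) fails the environment for rule 2, so it stays [p].
/t/ — between /p/ and /i/; rule 2 does not apply here → [t].
/i/ (between /t/ and /f/) fails the environment for rule 3, so it stays [i].
/f/ (word-final): rule 1 targets it, but not between two vowels → unchanged [f].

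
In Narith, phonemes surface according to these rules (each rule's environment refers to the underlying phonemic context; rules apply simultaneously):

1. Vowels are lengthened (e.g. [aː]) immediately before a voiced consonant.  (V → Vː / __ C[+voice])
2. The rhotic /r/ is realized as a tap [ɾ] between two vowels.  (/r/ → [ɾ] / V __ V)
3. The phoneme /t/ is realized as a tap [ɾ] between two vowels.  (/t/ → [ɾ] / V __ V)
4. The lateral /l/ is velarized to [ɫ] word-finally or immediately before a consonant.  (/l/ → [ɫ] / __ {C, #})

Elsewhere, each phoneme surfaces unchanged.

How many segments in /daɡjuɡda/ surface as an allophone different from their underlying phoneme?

2

Segments that undergo a rule: /a/ → [aː] (rule 1); /u/ → [uː] (rule 1).
All other segments surface unchanged.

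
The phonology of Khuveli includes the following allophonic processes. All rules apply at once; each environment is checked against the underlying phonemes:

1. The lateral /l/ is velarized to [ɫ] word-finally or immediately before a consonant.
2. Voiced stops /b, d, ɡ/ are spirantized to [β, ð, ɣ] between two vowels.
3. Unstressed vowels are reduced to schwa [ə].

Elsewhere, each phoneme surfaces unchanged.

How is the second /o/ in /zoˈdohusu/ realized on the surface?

[o]

/o/ (between /d/ and /h/) fails the environment for rule 3, so it stays [o].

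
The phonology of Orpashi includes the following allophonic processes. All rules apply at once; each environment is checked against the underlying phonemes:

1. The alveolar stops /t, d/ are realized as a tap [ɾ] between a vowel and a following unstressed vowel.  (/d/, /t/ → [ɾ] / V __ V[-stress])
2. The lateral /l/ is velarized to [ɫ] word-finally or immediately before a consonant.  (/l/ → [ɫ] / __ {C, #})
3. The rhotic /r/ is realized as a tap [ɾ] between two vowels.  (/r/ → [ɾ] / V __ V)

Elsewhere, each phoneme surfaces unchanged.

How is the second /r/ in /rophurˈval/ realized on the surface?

/r/ (between /u/ and /v/): rule 3 targets it, but not between two vowels → unchanged [r].

[r]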